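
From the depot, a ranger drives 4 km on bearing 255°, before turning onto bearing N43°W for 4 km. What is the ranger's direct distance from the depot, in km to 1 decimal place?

Leg 1 (255°, 4 km): east 4 sin 255° = -3.86, north 4 cos 255° = -1.04
Leg 2 (N43°W, 4 km): east 4 sin 317° = -2.73, north 4 cos 317° = 2.93
Net: -6.59 east, 1.89 north. Distance = √((-6.59)² + (1.89)²) = 6.857 km.

6.9 km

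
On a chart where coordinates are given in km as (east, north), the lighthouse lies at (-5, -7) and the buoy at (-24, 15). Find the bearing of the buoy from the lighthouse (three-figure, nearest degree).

Δeast = -24 − -5 = -19.00; Δnorth = 15 − -7 = 22.00.
Bearing = atan2(Δeast, Δnorth) mod 360° = 319.18° ≈ 319°.

319°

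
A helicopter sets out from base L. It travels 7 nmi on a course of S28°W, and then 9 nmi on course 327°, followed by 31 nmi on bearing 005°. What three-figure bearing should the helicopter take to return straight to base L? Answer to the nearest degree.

Leg 1 (S28°W, 7 nmi): east 7 sin 208° = -3.29, north 7 cos 208° = -6.18
Leg 2 (327°, 9 nmi): east 9 sin 327° = -4.90, north 9 cos 327° = 7.55
Leg 3 (005°, 31 nmi): east 31 sin 5° = 2.70, north 31 cos 5° = 30.88
Net displacement: -5.49 east, 32.25 north. Direction back to start is (5.49, -32.25): bearing = atan2(5.49, -32.25) mod 360° = 170.35° ≈ 170°.

170°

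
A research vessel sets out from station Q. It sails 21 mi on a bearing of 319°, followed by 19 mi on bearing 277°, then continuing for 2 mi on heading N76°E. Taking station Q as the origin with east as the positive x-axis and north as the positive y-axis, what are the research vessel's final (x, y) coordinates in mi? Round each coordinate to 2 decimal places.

(-30.70, 18.65)

Leg 1 (319°, 21 mi): east 21 sin 319° = -13.78, north 21 cos 319° = 15.85
Leg 2 (277°, 19 mi): east 19 sin 277° = -18.86, north 19 cos 277° = 2.32
Leg 3 (N76°E, 2 mi): east 2 sin 76° = 1.94, north 2 cos 76° = 0.48
Summing: -30.70 mi east, 18.65 mi north → (-30.70, 18.65).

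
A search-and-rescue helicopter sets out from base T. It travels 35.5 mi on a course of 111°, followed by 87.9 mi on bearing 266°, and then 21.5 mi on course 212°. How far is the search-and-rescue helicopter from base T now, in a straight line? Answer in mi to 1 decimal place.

Leg 1 (111°, 35.5 mi): east 35.5 sin 111° = 33.14, north 35.5 cos 111° = -12.72
Leg 2 (266°, 87.9 mi): east 87.9 sin 266° = -87.69, north 87.9 cos 266° = -6.13
Leg 3 (212°, 21.5 mi): east 21.5 sin 212° = -11.39, north 21.5 cos 212° = -18.23
Net: -65.94 east, -37.09 north. Distance = √((-65.94)² + (-37.09)²) = 75.651 mi.

75.7 mi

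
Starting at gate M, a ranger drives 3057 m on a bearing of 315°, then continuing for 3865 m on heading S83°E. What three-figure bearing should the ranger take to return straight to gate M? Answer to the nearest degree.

Leg 1 (315°, 3057 m): east 3057 sin 315° = -2161.63, north 3057 cos 315° = 2161.63
Leg 2 (S83°E, 3865 m): east 3865 sin 97° = 3836.19, north 3865 cos 97° = -471.03
Net displacement: 1674.57 east, 1690.60 north. Direction back to start is (-1674.57, -1690.60): bearing = atan2(-1674.57, -1690.60) mod 360° = 224.73° ≈ 225°.

225°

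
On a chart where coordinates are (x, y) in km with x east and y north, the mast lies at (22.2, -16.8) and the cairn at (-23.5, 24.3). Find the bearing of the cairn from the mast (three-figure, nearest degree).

312°

Δeast = -23.5 − 22.2 = -45.70; Δnorth = 24.3 − -16.8 = 41.10.
Bearing = atan2(Δeast, Δnorth) mod 360° = 311.97° ≈ 312°.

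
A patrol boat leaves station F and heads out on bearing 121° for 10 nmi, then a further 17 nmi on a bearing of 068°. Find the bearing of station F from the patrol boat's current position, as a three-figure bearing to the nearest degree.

Leg 1 (121°, 10 nmi): east 10 sin 121° = 8.57, north 10 cos 121° = -5.15
Leg 2 (068°, 17 nmi): east 17 sin 68° = 15.76, north 17 cos 68° = 6.37
Net displacement: 24.33 east, 1.22 north. Direction back to start is (-24.33, -1.22): bearing = atan2(-24.33, -1.22) mod 360° = 267.13° ≈ 267°.

267°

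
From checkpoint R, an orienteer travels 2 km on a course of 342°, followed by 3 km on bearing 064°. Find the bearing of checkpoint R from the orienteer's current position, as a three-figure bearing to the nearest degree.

Leg 1 (342°, 2 km): east 2 sin 342° = -0.62, north 2 cos 342° = 1.90
Leg 2 (064°, 3 km): east 3 sin 64° = 2.70, north 3 cos 64° = 1.32
Net displacement: 2.08 east, 3.22 north. Direction back to start is (-2.08, -3.22): bearing = atan2(-2.08, -3.22) mod 360° = 212.86° ≈ 213°.

213°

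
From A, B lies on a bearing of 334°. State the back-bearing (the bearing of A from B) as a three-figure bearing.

Back-bearing = 334° − 180° = 154°.

154°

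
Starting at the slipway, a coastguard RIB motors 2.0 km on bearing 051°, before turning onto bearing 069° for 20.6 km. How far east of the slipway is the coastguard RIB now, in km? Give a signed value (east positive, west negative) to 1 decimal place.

Leg 1 (051°, 2.0 km): east 2.0 sin 51° = 1.55, north 2.0 cos 51° = 1.26
Leg 2 (069°, 20.6 km): east 20.6 sin 69° = 19.23, north 20.6 cos 69° = 7.38
Net east component: 20.79 km.

20.8 km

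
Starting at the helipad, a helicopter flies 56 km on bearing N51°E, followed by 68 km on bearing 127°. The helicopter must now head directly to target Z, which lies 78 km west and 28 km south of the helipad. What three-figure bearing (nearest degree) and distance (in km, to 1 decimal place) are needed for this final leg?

263°, 177.2 km

Leg 1 (N51°E, 56 km): east 56 sin 51° = 43.52, north 56 cos 51° = 35.24
Leg 2 (127°, 68 km): east 68 sin 127° = 54.31, north 68 cos 127° = -40.92
Current position: (97.83, -5.68). Target: (-78, -28). Remaining: Δeast = -175.83, Δnorth = -22.32.
Bearing = atan2(-175.83, -22.32) mod 360° = 262.77°; distance = √((-175.83)² + (-22.32)²) = 177.238 km.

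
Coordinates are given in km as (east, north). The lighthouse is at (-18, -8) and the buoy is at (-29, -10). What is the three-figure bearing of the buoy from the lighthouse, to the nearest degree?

Δeast = -29 − -18 = -11.00; Δnorth = -10 − -8 = -2.00.
Bearing = atan2(Δeast, Δnorth) mod 360° = 259.70° ≈ 260°.

260°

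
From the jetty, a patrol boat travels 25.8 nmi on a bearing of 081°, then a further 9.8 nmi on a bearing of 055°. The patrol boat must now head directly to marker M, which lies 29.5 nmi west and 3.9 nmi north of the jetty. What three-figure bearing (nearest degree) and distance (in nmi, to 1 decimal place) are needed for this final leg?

265°, 63.3 nmi

Leg 1 (081°, 25.8 nmi): east 25.8 sin 81° = 25.48, north 25.8 cos 81° = 4.04
Leg 2 (055°, 9.8 nmi): east 9.8 sin 55° = 8.03, north 9.8 cos 55° = 5.62
Current position: (33.51, 9.66). Target: (-29.5, 3.9). Remaining: Δeast = -63.01, Δnorth = -5.76.
Bearing = atan2(-63.01, -5.76) mod 360° = 264.78°; distance = √((-63.01)² + (-5.76)²) = 63.273 nmi.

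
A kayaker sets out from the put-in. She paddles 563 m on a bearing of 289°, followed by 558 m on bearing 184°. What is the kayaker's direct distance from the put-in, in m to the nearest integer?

682 m

Leg 1 (289°, 563 m): east 563 sin 289° = -532.33, north 563 cos 289° = 183.29
Leg 2 (184°, 558 m): east 558 sin 184° = -38.92, north 558 cos 184° = -556.64
Net: -571.25 east, -373.35 north. Distance = √((-571.25)² + (-373.35)²) = 682.433 m.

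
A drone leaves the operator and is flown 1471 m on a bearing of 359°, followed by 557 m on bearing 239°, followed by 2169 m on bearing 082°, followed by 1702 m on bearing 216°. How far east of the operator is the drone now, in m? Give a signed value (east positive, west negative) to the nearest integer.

Leg 1 (359°, 1471 m): east 1471 sin 359° = -25.67, north 1471 cos 359° = 1470.78
Leg 2 (239°, 557 m): east 557 sin 239° = -477.44, north 557 cos 239° = -286.88
Leg 3 (082°, 2169 m): east 2169 sin 82° = 2147.89, north 2169 cos 82° = 301.87
Leg 4 (216°, 1702 m): east 1702 sin 216° = -1000.41, north 1702 cos 216° = -1376.95
Net east component: 644.37 m.

644 m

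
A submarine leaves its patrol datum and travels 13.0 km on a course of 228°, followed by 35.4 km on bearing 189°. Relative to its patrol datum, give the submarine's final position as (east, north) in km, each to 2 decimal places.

(-15.20, -43.66)

Leg 1 (228°, 13.0 km): east 13.0 sin 228° = -9.66, north 13.0 cos 228° = -8.70
Leg 2 (189°, 35.4 km): east 35.4 sin 189° = -5.54, north 35.4 cos 189° = -34.96
Summing: -15.20 km east, -43.66 km north → (-15.20, -43.66).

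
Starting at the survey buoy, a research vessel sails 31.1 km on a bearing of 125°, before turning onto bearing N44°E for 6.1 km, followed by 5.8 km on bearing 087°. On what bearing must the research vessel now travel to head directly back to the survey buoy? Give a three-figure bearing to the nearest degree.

290°

Leg 1 (125°, 31.1 km): east 31.1 sin 125° = 25.48, north 31.1 cos 125° = -17.84
Leg 2 (N44°E, 6.1 km): east 6.1 sin 44° = 4.24, north 6.1 cos 44° = 4.39
Leg 3 (087°, 5.8 km): east 5.8 sin 87° = 5.79, north 5.8 cos 87° = 0.30
Net displacement: 35.51 east, -13.15 north. Direction back to start is (-35.51, 13.15): bearing = atan2(-35.51, 13.15) mod 360° = 290.32° ≈ 290°.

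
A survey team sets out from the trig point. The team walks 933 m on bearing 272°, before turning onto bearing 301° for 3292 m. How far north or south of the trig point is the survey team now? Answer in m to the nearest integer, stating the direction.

Leg 1 (272°, 933 m): east 933 sin 272° = -932.43, north 933 cos 272° = 32.56
Leg 2 (301°, 3292 m): east 3292 sin 301° = -2821.79, north 3292 cos 301° = 1695.51
Net north component: 1728.07 m.

1728 m north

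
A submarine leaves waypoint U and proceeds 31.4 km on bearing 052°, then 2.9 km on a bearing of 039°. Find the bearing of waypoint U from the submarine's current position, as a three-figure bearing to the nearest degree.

231°

Leg 1 (052°, 31.4 km): east 31.4 sin 52° = 24.74, north 31.4 cos 52° = 19.33
Leg 2 (039°, 2.9 km): east 2.9 sin 39° = 1.83, north 2.9 cos 39° = 2.25
Net displacement: 26.57 east, 21.59 north. Direction back to start is (-26.57, -21.59): bearing = atan2(-26.57, -21.59) mod 360° = 230.91° ≈ 231°.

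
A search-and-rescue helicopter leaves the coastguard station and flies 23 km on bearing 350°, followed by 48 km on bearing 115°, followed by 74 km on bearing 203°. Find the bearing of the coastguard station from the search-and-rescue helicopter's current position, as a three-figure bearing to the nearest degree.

Leg 1 (350°, 23 km): east 23 sin 350° = -3.99, north 23 cos 350° = 22.65
Leg 2 (115°, 48 km): east 48 sin 115° = 43.50, north 48 cos 115° = -20.29
Leg 3 (203°, 74 km): east 74 sin 203° = -28.91, north 74 cos 203° = -68.12
Net displacement: 10.59 east, -65.75 north. Direction back to start is (-10.59, 65.75): bearing = atan2(-10.59, 65.75) mod 360° = 350.85° ≈ 351°.

351°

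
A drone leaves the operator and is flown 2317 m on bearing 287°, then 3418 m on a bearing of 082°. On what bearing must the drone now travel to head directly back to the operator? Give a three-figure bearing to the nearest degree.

225°

Leg 1 (287°, 2317 m): east 2317 sin 287° = -2215.76, north 2317 cos 287° = 677.43
Leg 2 (082°, 3418 m): east 3418 sin 82° = 3384.74, north 3418 cos 82° = 475.69
Net displacement: 1168.98 east, 1153.12 north. Direction back to start is (-1168.98, -1153.12): bearing = atan2(-1168.98, -1153.12) mod 360° = 225.39° ≈ 225°.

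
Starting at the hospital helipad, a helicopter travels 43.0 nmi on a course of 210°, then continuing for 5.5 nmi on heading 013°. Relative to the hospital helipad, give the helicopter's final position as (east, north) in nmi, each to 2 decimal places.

Leg 1 (210°, 43.0 nmi): east 43.0 sin 210° = -21.50, north 43.0 cos 210° = -37.24
Leg 2 (013°, 5.5 nmi): east 5.5 sin 13° = 1.24, north 5.5 cos 13° = 5.36
Summing: -20.26 nmi east, -31.88 nmi north → (-20.26, -31.88).

(-20.26, -31.88)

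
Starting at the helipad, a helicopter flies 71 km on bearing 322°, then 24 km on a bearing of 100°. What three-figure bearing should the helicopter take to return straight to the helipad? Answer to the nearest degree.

Leg 1 (322°, 71 km): east 71 sin 322° = -43.71, north 71 cos 322° = 55.95
Leg 2 (100°, 24 km): east 24 sin 100° = 23.64, north 24 cos 100° = -4.17
Net displacement: -20.08 east, 51.78 north. Direction back to start is (20.08, -51.78): bearing = atan2(20.08, -51.78) mod 360° = 158.81° ≈ 159°.

159°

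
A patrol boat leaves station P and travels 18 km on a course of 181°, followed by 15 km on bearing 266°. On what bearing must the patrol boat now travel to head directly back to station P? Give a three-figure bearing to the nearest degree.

039°

Leg 1 (181°, 18 km): east 18 sin 181° = -0.31, north 18 cos 181° = -18.00
Leg 2 (266°, 15 km): east 15 sin 266° = -14.96, north 15 cos 266° = -1.05
Net displacement: -15.28 east, -19.04 north. Direction back to start is (15.28, 19.04): bearing = atan2(15.28, 19.04) mod 360° = 38.74° ≈ 039°.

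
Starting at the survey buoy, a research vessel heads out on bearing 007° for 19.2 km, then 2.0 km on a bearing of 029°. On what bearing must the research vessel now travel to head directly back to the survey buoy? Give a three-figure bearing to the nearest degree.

Leg 1 (007°, 19.2 km): east 19.2 sin 7° = 2.34, north 19.2 cos 7° = 19.06
Leg 2 (029°, 2.0 km): east 2.0 sin 29° = 0.97, north 2.0 cos 29° = 1.75
Net displacement: 3.31 east, 20.81 north. Direction back to start is (-3.31, -20.81): bearing = atan2(-3.31, -20.81) mod 360° = 189.04° ≈ 189°.

189°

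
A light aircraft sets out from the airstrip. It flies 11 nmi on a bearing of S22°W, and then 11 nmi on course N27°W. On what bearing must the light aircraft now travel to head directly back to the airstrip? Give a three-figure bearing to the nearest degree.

Leg 1 (S22°W, 11 nmi): east 11 sin 202° = -4.12, north 11 cos 202° = -10.20
Leg 2 (N27°W, 11 nmi): east 11 sin 333° = -4.99, north 11 cos 333° = 9.80
Net displacement: -9.11 east, -0.40 north. Direction back to start is (9.11, 0.40): bearing = atan2(9.11, 0.40) mod 360° = 87.50° ≈ 088°.

088°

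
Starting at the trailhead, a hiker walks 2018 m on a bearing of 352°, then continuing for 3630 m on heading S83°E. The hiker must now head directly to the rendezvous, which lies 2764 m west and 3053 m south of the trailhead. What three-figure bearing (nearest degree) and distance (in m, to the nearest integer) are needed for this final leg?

Leg 1 (352°, 2018 m): east 2018 sin 352° = -280.85, north 2018 cos 352° = 1998.36
Leg 2 (S83°E, 3630 m): east 3630 sin 97° = 3602.94, north 3630 cos 97° = -442.39
Current position: (3322.09, 1555.98). Target: (-2764, -3053). Remaining: Δeast = -6086.09, Δnorth = -4608.98.
Bearing = atan2(-6086.09, -4608.98) mod 360° = 232.86°; distance = √((-6086.09)² + (-4608.98)²) = 7634.341 m.

233°, 7634 m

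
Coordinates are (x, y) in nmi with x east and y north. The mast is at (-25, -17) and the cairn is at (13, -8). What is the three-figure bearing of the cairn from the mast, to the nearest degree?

077°

Δeast = 13 − -25 = 38.00; Δnorth = -8 − -17 = 9.00.
Bearing = atan2(Δeast, Δnorth) mod 360° = 76.68° ≈ 077°.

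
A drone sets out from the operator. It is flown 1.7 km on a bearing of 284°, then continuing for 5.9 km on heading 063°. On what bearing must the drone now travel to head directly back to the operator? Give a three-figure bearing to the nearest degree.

229°

Leg 1 (284°, 1.7 km): east 1.7 sin 284° = -1.65, north 1.7 cos 284° = 0.41
Leg 2 (063°, 5.9 km): east 5.9 sin 63° = 5.26, north 5.9 cos 63° = 2.68
Net displacement: 3.61 east, 3.09 north. Direction back to start is (-3.61, -3.09): bearing = atan2(-3.61, -3.09) mod 360° = 229.42° ≈ 229°.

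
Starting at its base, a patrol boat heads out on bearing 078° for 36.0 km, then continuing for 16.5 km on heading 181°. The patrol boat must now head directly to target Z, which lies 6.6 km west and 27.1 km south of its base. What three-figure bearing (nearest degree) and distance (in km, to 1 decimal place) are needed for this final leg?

246°, 45.3 km

Leg 1 (078°, 36.0 km): east 36.0 sin 78° = 35.21, north 36.0 cos 78° = 7.48
Leg 2 (181°, 16.5 km): east 16.5 sin 181° = -0.29, north 16.5 cos 181° = -16.50
Current position: (34.93, -9.01). Target: (-6.6, -27.1). Remaining: Δeast = -41.53, Δnorth = -18.09.
Bearing = atan2(-41.53, -18.09) mod 360° = 246.46°; distance = √((-41.53)² + (-18.09)²) = 45.294 km.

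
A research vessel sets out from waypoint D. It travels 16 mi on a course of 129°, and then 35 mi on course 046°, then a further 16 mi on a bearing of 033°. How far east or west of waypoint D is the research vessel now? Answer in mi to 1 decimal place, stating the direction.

46.3 mi east

Leg 1 (129°, 16 mi): east 16 sin 129° = 12.43, north 16 cos 129° = -10.07
Leg 2 (046°, 35 mi): east 35 sin 46° = 25.18, north 35 cos 46° = 24.31
Leg 3 (033°, 16 mi): east 16 sin 33° = 8.71, north 16 cos 33° = 13.42
Net east component: 46.33 mi.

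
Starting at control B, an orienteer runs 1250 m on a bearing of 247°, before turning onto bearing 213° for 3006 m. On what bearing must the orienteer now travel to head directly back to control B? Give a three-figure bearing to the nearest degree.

Leg 1 (247°, 1250 m): east 1250 sin 247° = -1150.63, north 1250 cos 247° = -488.41
Leg 2 (213°, 3006 m): east 3006 sin 213° = -1637.18, north 3006 cos 213° = -2521.04
Net displacement: -2787.82 east, -3009.46 north. Direction back to start is (2787.82, 3009.46): bearing = atan2(2787.82, 3009.46) mod 360° = 42.81° ≈ 043°.

043°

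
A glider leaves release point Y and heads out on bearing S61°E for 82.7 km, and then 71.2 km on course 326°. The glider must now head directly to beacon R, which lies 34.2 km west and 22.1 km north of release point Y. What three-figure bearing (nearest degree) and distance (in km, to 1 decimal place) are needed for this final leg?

273°, 66.8 km

Leg 1 (S61°E, 82.7 km): east 82.7 sin 119° = 72.33, north 82.7 cos 119° = -40.09
Leg 2 (326°, 71.2 km): east 71.2 sin 326° = -39.81, north 71.2 cos 326° = 59.03
Current position: (32.52, 18.93). Target: (-34.2, 22.1). Remaining: Δeast = -66.72, Δnorth = 3.17.
Bearing = atan2(-66.72, 3.17) mod 360° = 272.72°; distance = √((-66.72)² + (3.17)²) = 66.792 km.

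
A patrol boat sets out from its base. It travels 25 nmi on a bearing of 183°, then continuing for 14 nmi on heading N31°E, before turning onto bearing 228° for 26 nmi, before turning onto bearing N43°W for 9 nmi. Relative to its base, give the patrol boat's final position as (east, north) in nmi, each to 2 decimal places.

(-19.56, -23.78)

Leg 1 (183°, 25 nmi): east 25 sin 183° = -1.31, north 25 cos 183° = -24.97
Leg 2 (N31°E, 14 nmi): east 14 sin 31° = 7.21, north 14 cos 31° = 12.00
Leg 3 (228°, 26 nmi): east 26 sin 228° = -19.32, north 26 cos 228° = -17.40
Leg 4 (N43°W, 9 nmi): east 9 sin 317° = -6.14, north 9 cos 317° = 6.58
Summing: -19.56 nmi east, -23.78 nmi north → (-19.56, -23.78).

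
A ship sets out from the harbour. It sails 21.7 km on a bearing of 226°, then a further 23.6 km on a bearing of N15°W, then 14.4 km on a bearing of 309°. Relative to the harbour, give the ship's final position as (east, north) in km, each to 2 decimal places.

Leg 1 (226°, 21.7 km): east 21.7 sin 226° = -15.61, north 21.7 cos 226° = -15.07
Leg 2 (N15°W, 23.6 km): east 23.6 sin 345° = -6.11, north 23.6 cos 345° = 22.80
Leg 3 (309°, 14.4 km): east 14.4 sin 309° = -11.19, north 14.4 cos 309° = 9.06
Summing: -32.91 km east, 16.78 km north → (-32.91, 16.78).

(-32.91, 16.78)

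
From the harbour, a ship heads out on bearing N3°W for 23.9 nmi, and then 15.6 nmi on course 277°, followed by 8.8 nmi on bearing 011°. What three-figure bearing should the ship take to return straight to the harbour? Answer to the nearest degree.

156°

Leg 1 (N3°W, 23.9 nmi): east 23.9 sin 357° = -1.25, north 23.9 cos 357° = 23.87
Leg 2 (277°, 15.6 nmi): east 15.6 sin 277° = -15.48, north 15.6 cos 277° = 1.90
Leg 3 (011°, 8.8 nmi): east 8.8 sin 11° = 1.68, north 8.8 cos 11° = 8.64
Net displacement: -15.06 east, 34.41 north. Direction back to start is (15.06, -34.41): bearing = atan2(15.06, -34.41) mod 360° = 156.37° ≈ 156°.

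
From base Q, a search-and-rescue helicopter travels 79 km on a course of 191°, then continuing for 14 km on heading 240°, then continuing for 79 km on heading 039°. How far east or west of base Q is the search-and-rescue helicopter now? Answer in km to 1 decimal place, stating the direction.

22.5 km east

Leg 1 (191°, 79 km): east 79 sin 191° = -15.07, north 79 cos 191° = -77.55
Leg 2 (240°, 14 km): east 14 sin 240° = -12.12, north 14 cos 240° = -7.00
Leg 3 (039°, 79 km): east 79 sin 39° = 49.72, north 79 cos 39° = 61.39
Net east component: 22.52 km.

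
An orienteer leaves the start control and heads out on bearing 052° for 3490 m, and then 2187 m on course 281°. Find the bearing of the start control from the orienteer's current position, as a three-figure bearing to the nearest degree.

193°

Leg 1 (052°, 3490 m): east 3490 sin 52° = 2750.16, north 3490 cos 52° = 2148.66
Leg 2 (281°, 2187 m): east 2187 sin 281° = -2146.82, north 2187 cos 281° = 417.30
Net displacement: 603.34 east, 2565.96 north. Direction back to start is (-603.34, -2565.96): bearing = atan2(-603.34, -2565.96) mod 360° = 193.23° ≈ 193°.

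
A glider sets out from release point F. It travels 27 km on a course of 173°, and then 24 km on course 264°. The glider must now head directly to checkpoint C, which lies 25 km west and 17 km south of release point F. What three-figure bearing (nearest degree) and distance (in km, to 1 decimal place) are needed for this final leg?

Leg 1 (173°, 27 km): east 27 sin 173° = 3.29, north 27 cos 173° = -26.80
Leg 2 (264°, 24 km): east 24 sin 264° = -23.87, north 24 cos 264° = -2.51
Current position: (-20.58, -29.31). Target: (-25, -17). Remaining: Δeast = -4.42, Δnorth = 12.31.
Bearing = atan2(-4.42, 12.31) mod 360° = 340.24°; distance = √((-4.42)² + (12.31)²) = 13.078 km.

340°, 13.1 km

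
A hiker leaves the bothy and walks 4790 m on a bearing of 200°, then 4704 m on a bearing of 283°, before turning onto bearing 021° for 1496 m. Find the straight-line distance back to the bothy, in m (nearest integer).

Leg 1 (200°, 4790 m): east 4790 sin 200° = -1638.28, north 4790 cos 200° = -4501.13
Leg 2 (283°, 4704 m): east 4704 sin 283° = -4583.44, north 4704 cos 283° = 1058.17
Leg 3 (021°, 1496 m): east 1496 sin 21° = 536.12, north 1496 cos 21° = 1396.64
Net: -5685.59 east, -2046.32 north. Distance = √((-5685.59)² + (-2046.32)²) = 6042.634 m.

6043 m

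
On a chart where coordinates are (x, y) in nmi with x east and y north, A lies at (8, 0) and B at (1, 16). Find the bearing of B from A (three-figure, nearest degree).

336°

Δeast = 1 − 8 = -7.00; Δnorth = 16 − 0 = 16.00.
Bearing = atan2(Δeast, Δnorth) mod 360° = 336.37° ≈ 336°.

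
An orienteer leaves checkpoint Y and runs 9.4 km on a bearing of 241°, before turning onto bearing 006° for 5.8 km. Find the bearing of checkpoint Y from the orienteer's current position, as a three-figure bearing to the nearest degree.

Leg 1 (241°, 9.4 km): east 9.4 sin 241° = -8.22, north 9.4 cos 241° = -4.56
Leg 2 (006°, 5.8 km): east 5.8 sin 6° = 0.61, north 5.8 cos 6° = 5.77
Net displacement: -7.62 east, 1.21 north. Direction back to start is (7.62, -1.21): bearing = atan2(7.62, -1.21) mod 360° = 99.04° ≈ 099°.

099°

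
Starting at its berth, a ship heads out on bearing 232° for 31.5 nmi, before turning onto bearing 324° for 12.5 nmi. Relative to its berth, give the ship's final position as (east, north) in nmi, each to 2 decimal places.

Leg 1 (232°, 31.5 nmi): east 31.5 sin 232° = -24.82, north 31.5 cos 232° = -19.39
Leg 2 (324°, 12.5 nmi): east 12.5 sin 324° = -7.35, north 12.5 cos 324° = 10.11
Summing: -32.17 nmi east, -9.28 nmi north → (-32.17, -9.28).

(-32.17, -9.28)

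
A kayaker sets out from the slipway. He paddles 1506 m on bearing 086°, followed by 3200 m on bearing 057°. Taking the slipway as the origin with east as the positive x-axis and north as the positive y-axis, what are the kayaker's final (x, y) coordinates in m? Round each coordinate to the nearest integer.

Leg 1 (086°, 1506 m): east 1506 sin 86° = 1502.33, north 1506 cos 86° = 105.05
Leg 2 (057°, 3200 m): east 3200 sin 57° = 2683.75, north 3200 cos 57° = 1742.84
Summing: 4186.08 m east, 1847.90 m north → (4186, 1848).

(4186, 1848)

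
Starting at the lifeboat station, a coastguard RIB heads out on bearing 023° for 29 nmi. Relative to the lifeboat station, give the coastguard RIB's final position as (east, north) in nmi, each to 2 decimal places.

Leg 1 (023°, 29 nmi): east 29 sin 23° = 11.33, north 29 cos 23° = 26.69
Summing: 11.33 nmi east, 26.69 nmi north → (11.33, 26.69).

(11.33, 26.69)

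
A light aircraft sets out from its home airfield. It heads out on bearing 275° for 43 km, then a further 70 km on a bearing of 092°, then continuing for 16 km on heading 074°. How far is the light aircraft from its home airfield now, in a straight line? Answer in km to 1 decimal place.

42.9 km

Leg 1 (275°, 43 km): east 43 sin 275° = -42.84, north 43 cos 275° = 3.75
Leg 2 (092°, 70 km): east 70 sin 92° = 69.96, north 70 cos 92° = -2.44
Leg 3 (074°, 16 km): east 16 sin 74° = 15.38, north 16 cos 74° = 4.41
Net: 42.50 east, 5.71 north. Distance = √((42.50)² + (5.71)²) = 42.884 km.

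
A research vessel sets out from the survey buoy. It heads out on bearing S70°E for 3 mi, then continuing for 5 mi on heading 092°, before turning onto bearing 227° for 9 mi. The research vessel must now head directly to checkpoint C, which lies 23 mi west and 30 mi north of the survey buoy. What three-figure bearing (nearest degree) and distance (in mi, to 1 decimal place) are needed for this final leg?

Leg 1 (S70°E, 3 mi): east 3 sin 110° = 2.82, north 3 cos 110° = -1.03
Leg 2 (092°, 5 mi): east 5 sin 92° = 5.00, north 5 cos 92° = -0.17
Leg 3 (227°, 9 mi): east 9 sin 227° = -6.58, north 9 cos 227° = -6.14
Current position: (1.23, -7.34). Target: (-23, 30). Remaining: Δeast = -24.23, Δnorth = 37.34.
Bearing = atan2(-24.23, 37.34) mod 360° = 327.02°; distance = √((-24.23)² + (37.34)²) = 44.513 mi.

327°, 44.5 mi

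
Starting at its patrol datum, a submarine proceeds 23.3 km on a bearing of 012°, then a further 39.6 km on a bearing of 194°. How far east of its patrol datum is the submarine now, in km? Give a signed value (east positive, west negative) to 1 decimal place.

-4.7 km

Leg 1 (012°, 23.3 km): east 23.3 sin 12° = 4.84, north 23.3 cos 12° = 22.79
Leg 2 (194°, 39.6 km): east 39.6 sin 194° = -9.58, north 39.6 cos 194° = -38.42
Net east component: -4.74 km.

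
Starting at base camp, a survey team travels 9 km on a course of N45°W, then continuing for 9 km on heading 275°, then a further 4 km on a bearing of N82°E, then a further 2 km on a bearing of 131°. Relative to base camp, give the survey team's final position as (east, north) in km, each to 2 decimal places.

Leg 1 (N45°W, 9 km): east 9 sin 315° = -6.36, north 9 cos 315° = 6.36
Leg 2 (275°, 9 km): east 9 sin 275° = -8.97, north 9 cos 275° = 0.78
Leg 3 (N82°E, 4 km): east 4 sin 82° = 3.96, north 4 cos 82° = 0.56
Leg 4 (131°, 2 km): east 2 sin 131° = 1.51, north 2 cos 131° = -1.31
Summing: -9.86 km east, 6.39 km north → (-9.86, 6.39).

(-9.86, 6.39)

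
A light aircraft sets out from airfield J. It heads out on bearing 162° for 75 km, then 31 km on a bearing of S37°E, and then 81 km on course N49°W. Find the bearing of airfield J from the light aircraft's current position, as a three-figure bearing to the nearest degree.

Leg 1 (162°, 75 km): east 75 sin 162° = 23.18, north 75 cos 162° = -71.33
Leg 2 (S37°E, 31 km): east 31 sin 143° = 18.66, north 31 cos 143° = -24.76
Leg 3 (N49°W, 81 km): east 81 sin 311° = -61.13, north 81 cos 311° = 53.14
Net displacement: -19.30 east, -42.95 north. Direction back to start is (19.30, 42.95): bearing = atan2(19.30, 42.95) mod 360° = 24.20° ≈ 024°.

024°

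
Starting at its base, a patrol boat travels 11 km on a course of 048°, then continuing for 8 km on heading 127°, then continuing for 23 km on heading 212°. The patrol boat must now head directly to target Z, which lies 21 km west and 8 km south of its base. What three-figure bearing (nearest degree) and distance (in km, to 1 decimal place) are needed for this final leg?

291°, 25.0 km

Leg 1 (048°, 11 km): east 11 sin 48° = 8.17, north 11 cos 48° = 7.36
Leg 2 (127°, 8 km): east 8 sin 127° = 6.39, north 8 cos 127° = -4.81
Leg 3 (212°, 23 km): east 23 sin 212° = -12.19, north 23 cos 212° = -19.51
Current position: (2.38, -16.96). Target: (-21, -8). Remaining: Δeast = -23.38, Δnorth = 8.96.
Bearing = atan2(-23.38, 8.96) mod 360° = 290.97°; distance = √((-23.38)² + (8.96)²) = 25.034 km.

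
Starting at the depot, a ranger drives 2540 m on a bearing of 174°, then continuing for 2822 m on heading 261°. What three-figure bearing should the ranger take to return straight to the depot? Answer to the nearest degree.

Leg 1 (174°, 2540 m): east 2540 sin 174° = 265.50, north 2540 cos 174° = -2526.09
Leg 2 (261°, 2822 m): east 2822 sin 261° = -2787.26, north 2822 cos 261° = -441.46
Net displacement: -2521.75 east, -2967.54 north. Direction back to start is (2521.75, 2967.54): bearing = atan2(2521.75, 2967.54) mod 360° = 40.36° ≈ 040°.

040°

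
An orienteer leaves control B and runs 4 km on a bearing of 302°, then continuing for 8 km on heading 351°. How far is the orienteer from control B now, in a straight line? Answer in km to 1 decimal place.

Leg 1 (302°, 4 km): east 4 sin 302° = -3.39, north 4 cos 302° = 2.12
Leg 2 (351°, 8 km): east 8 sin 351° = -1.25, north 8 cos 351° = 7.90
Net: -4.64 east, 10.02 north. Distance = √((-4.64)² + (10.02)²) = 11.045 km.

11.0 km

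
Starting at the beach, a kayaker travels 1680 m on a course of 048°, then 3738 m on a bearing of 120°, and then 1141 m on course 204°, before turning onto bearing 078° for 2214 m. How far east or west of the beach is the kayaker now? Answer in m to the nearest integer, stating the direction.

Leg 1 (048°, 1680 m): east 1680 sin 48° = 1248.48, north 1680 cos 48° = 1124.14
Leg 2 (120°, 3738 m): east 3738 sin 120° = 3237.20, north 3738 cos 120° = -1869.00
Leg 3 (204°, 1141 m): east 1141 sin 204° = -464.09, north 1141 cos 204° = -1042.36
Leg 4 (078°, 2214 m): east 2214 sin 78° = 2165.62, north 2214 cos 78° = 460.32
Net east component: 6187.22 m.

6187 m east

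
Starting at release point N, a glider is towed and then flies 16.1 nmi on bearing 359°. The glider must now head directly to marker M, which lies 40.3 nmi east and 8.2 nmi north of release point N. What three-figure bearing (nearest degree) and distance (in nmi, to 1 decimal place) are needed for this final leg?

101°, 41.3 nmi

Leg 1 (359°, 16.1 nmi): east 16.1 sin 359° = -0.28, north 16.1 cos 359° = 16.10
Current position: (-0.28, 16.10). Target: (40.3, 8.2). Remaining: Δeast = 40.58, Δnorth = -7.90.
Bearing = atan2(40.58, -7.90) mod 360° = 101.01°; distance = √((40.58)² + (-7.90)²) = 41.342 nmi.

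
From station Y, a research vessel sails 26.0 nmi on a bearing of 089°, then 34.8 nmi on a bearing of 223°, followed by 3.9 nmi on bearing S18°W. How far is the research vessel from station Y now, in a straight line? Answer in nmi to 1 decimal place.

Leg 1 (089°, 26.0 nmi): east 26.0 sin 89° = 26.00, north 26.0 cos 89° = 0.45
Leg 2 (223°, 34.8 nmi): east 34.8 sin 223° = -23.73, north 34.8 cos 223° = -25.45
Leg 3 (S18°W, 3.9 nmi): east 3.9 sin 198° = -1.21, north 3.9 cos 198° = -3.71
Net: 1.06 east, -28.71 north. Distance = √((1.06)² + (-28.71)²) = 28.726 nmi.

28.7 nmi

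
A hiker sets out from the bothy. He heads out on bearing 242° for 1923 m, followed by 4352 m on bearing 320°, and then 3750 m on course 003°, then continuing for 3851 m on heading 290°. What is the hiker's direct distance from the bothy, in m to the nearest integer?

Leg 1 (242°, 1923 m): east 1923 sin 242° = -1697.91, north 1923 cos 242° = -902.79
Leg 2 (320°, 4352 m): east 4352 sin 320° = -2797.41, north 4352 cos 320° = 3333.83
Leg 3 (003°, 3750 m): east 3750 sin 3° = 196.26, north 3750 cos 3° = 3744.86
Leg 4 (290°, 3851 m): east 3851 sin 290° = -3618.76, north 3851 cos 290° = 1317.12
Net: -7917.82 east, 7493.01 north. Distance = √((-7917.82)² + (7493.01)²) = 10901.240 m.

10901 m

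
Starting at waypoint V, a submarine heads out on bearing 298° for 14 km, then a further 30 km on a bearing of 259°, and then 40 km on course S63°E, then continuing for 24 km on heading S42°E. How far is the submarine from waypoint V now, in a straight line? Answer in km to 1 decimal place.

36.5 km

Leg 1 (298°, 14 km): east 14 sin 298° = -12.36, north 14 cos 298° = 6.57
Leg 2 (259°, 30 km): east 30 sin 259° = -29.45, north 30 cos 259° = -5.72
Leg 3 (S63°E, 40 km): east 40 sin 117° = 35.64, north 40 cos 117° = -18.16
Leg 4 (S42°E, 24 km): east 24 sin 138° = 16.06, north 24 cos 138° = -17.84
Net: 9.89 east, -35.15 north. Distance = √((9.89)² + (-35.15)²) = 36.512 km.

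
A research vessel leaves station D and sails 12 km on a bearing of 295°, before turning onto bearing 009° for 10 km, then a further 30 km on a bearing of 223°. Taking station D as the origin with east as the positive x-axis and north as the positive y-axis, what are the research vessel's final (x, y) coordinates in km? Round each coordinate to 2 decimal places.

(-29.77, -6.99)

Leg 1 (295°, 12 km): east 12 sin 295° = -10.88, north 12 cos 295° = 5.07
Leg 2 (009°, 10 km): east 10 sin 9° = 1.56, north 10 cos 9° = 9.88
Leg 3 (223°, 30 km): east 30 sin 223° = -20.46, north 30 cos 223° = -21.94
Summing: -29.77 km east, -6.99 km north → (-29.77, -6.99).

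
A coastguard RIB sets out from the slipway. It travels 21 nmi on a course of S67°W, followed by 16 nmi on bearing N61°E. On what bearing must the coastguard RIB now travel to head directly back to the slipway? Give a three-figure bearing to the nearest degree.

085°

Leg 1 (S67°W, 21 nmi): east 21 sin 247° = -19.33, north 21 cos 247° = -8.21
Leg 2 (N61°E, 16 nmi): east 16 sin 61° = 13.99, north 16 cos 61° = 7.76
Net displacement: -5.34 east, -0.45 north. Direction back to start is (5.34, 0.45): bearing = atan2(5.34, 0.45) mod 360° = 85.20° ≈ 085°.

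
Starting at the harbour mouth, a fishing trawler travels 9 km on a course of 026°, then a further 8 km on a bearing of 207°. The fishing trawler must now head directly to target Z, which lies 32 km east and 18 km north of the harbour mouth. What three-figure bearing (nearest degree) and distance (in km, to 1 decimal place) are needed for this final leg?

062°, 36.0 km

Leg 1 (026°, 9 km): east 9 sin 26° = 3.95, north 9 cos 26° = 8.09
Leg 2 (207°, 8 km): east 8 sin 207° = -3.63, north 8 cos 207° = -7.13
Current position: (0.31, 0.96). Target: (32, 18). Remaining: Δeast = 31.69, Δnorth = 17.04.
Bearing = atan2(31.69, 17.04) mod 360° = 61.73°; distance = √((31.69)² + (17.04)²) = 35.977 km.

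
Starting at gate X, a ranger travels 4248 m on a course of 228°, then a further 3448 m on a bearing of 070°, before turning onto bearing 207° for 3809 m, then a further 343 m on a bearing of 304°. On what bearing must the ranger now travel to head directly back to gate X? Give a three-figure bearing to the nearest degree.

Leg 1 (228°, 4248 m): east 4248 sin 228° = -3156.88, north 4248 cos 228° = -2842.47
Leg 2 (070°, 3448 m): east 3448 sin 70° = 3240.06, north 3448 cos 70° = 1179.29
Leg 3 (207°, 3809 m): east 3809 sin 207° = -1729.25, north 3809 cos 207° = -3393.84
Leg 4 (304°, 343 m): east 343 sin 304° = -284.36, north 343 cos 304° = 191.80
Net displacement: -1930.43 east, -4865.22 north. Direction back to start is (1930.43, 4865.22): bearing = atan2(1930.43, 4865.22) mod 360° = 21.64° ≈ 022°.

022°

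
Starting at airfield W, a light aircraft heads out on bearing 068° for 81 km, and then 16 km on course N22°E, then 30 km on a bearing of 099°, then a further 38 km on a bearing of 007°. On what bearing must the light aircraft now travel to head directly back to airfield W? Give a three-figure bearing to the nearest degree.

236°

Leg 1 (068°, 81 km): east 81 sin 68° = 75.10, north 81 cos 68° = 30.34
Leg 2 (N22°E, 16 km): east 16 sin 22° = 5.99, north 16 cos 22° = 14.83
Leg 3 (099°, 30 km): east 30 sin 99° = 29.63, north 30 cos 99° = -4.69
Leg 4 (007°, 38 km): east 38 sin 7° = 4.63, north 38 cos 7° = 37.72
Net displacement: 115.36 east, 78.20 north. Direction back to start is (-115.36, -78.20): bearing = atan2(-115.36, -78.20) mod 360° = 235.87° ≈ 236°.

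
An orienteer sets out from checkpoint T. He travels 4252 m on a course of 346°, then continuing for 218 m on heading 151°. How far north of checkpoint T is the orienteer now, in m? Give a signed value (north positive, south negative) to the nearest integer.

3935 m

Leg 1 (346°, 4252 m): east 4252 sin 346° = -1028.65, north 4252 cos 346° = 4125.70
Leg 2 (151°, 218 m): east 218 sin 151° = 105.69, north 218 cos 151° = -190.67
Net north component: 3935.03 m.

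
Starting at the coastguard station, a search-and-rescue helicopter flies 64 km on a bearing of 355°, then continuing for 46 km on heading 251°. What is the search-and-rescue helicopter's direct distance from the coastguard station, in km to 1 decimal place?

69.2 km

Leg 1 (355°, 64 km): east 64 sin 355° = -5.58, north 64 cos 355° = 63.76
Leg 2 (251°, 46 km): east 46 sin 251° = -43.49, north 46 cos 251° = -14.98
Net: -49.07 east, 48.78 north. Distance = √((-49.07)² + (48.78)²) = 69.192 km.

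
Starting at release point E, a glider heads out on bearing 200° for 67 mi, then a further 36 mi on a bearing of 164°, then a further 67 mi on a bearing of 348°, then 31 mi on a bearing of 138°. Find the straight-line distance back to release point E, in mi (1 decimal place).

55.4 mi

Leg 1 (200°, 67 mi): east 67 sin 200° = -22.92, north 67 cos 200° = -62.96
Leg 2 (164°, 36 mi): east 36 sin 164° = 9.92, north 36 cos 164° = -34.61
Leg 3 (348°, 67 mi): east 67 sin 348° = -13.93, north 67 cos 348° = 65.54
Leg 4 (138°, 31 mi): east 31 sin 138° = 20.74, north 31 cos 138° = -23.04
Net: -6.18 east, -55.07 north. Distance = √((-6.18)² + (-55.07)²) = 55.412 mi.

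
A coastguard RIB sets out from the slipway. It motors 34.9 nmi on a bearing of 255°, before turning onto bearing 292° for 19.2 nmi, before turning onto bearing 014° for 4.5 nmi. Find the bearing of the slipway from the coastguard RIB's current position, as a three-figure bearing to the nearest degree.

Leg 1 (255°, 34.9 nmi): east 34.9 sin 255° = -33.71, north 34.9 cos 255° = -9.03
Leg 2 (292°, 19.2 nmi): east 19.2 sin 292° = -17.80, north 19.2 cos 292° = 7.19
Leg 3 (014°, 4.5 nmi): east 4.5 sin 14° = 1.09, north 4.5 cos 14° = 4.37
Net displacement: -50.42 east, 2.53 north. Direction back to start is (50.42, -2.53): bearing = atan2(50.42, -2.53) mod 360° = 92.87° ≈ 093°.

093°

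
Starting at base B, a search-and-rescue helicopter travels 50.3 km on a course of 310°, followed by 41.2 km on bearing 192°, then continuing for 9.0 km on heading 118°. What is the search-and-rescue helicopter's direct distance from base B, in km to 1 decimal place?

Leg 1 (310°, 50.3 km): east 50.3 sin 310° = -38.53, north 50.3 cos 310° = 32.33
Leg 2 (192°, 41.2 km): east 41.2 sin 192° = -8.57, north 41.2 cos 192° = -40.30
Leg 3 (118°, 9.0 km): east 9.0 sin 118° = 7.95, north 9.0 cos 118° = -4.23
Net: -39.15 east, -12.19 north. Distance = √((-39.15)² + (-12.19)²) = 41.006 km.

41.0 km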